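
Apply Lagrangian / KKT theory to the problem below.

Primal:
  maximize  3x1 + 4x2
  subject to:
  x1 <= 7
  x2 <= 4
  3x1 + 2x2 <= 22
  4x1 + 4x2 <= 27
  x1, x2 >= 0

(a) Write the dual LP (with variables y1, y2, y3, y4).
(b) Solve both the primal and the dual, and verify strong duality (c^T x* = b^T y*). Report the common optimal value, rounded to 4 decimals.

The standard primal-dual pair for 'max c^T x s.t. A x <= b, x >= 0' is:
  Dual:  min b^T y  s.t.  A^T y >= c,  y >= 0.

So the dual LP is:
  minimize  7y1 + 4y2 + 22y3 + 27y4
  subject to:
    y1 + 3y3 + 4y4 >= 3
    y2 + 2y3 + 4y4 >= 4
    y1, y2, y3, y4 >= 0

Solving the primal: x* = (2.75, 4).
  primal value c^T x* = 24.25.
Solving the dual: y* = (0, 1, 0, 0.75).
  dual value b^T y* = 24.25.
Strong duality: c^T x* = b^T y*. Confirmed.

24.25


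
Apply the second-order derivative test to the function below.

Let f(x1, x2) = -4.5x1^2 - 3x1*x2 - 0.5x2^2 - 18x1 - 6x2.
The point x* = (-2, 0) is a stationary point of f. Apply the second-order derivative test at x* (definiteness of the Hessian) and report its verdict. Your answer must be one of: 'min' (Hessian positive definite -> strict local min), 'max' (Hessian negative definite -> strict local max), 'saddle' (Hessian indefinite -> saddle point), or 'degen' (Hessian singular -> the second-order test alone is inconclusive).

Compute the Hessian H = grad^2 f:
  H = [[-9, -3], [-3, -1]]
Verify stationarity: grad f(x*) = H x* + g = (0, 0).
Eigenvalues of H: -10, 0.
H has a zero eigenvalue (singular; negative semidefinite but not definite), so H is neither positive definite, negative definite, nor indefinite. The second-order test alone is inconclusive -> degen.
(Indeed, f is constant along the null direction of H through x*, so x* is not a strict local extremum.)

degen


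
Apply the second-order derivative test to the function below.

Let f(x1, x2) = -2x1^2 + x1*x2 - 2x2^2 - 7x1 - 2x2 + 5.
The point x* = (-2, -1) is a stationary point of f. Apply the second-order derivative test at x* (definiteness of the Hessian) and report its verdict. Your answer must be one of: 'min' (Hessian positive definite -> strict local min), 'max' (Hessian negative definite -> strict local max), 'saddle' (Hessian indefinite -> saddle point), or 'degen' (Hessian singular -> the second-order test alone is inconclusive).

Compute the Hessian H = grad^2 f:
  H = [[-4, 1], [1, -4]]
Verify stationarity: grad f(x*) = H x* + g = (0, 0).
Eigenvalues of H: -5, -3.
Both eigenvalues < 0, so H is negative definite -> x* is a strict local max.

max


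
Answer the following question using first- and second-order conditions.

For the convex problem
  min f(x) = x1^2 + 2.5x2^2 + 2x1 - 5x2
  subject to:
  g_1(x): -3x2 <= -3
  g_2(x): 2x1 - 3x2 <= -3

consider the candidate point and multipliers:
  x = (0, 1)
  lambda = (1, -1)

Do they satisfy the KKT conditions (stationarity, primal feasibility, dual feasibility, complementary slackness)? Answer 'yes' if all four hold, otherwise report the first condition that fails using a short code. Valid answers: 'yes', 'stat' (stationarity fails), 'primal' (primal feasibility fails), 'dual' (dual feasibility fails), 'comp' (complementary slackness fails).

Gradient of f: grad f(x) = Q x + c = (2, 0)
Constraint values g_i(x) = a_i^T x - b_i:
  g_1((0, 1)) = 0
  g_2((0, 1)) = 0
Stationarity residual: grad f(x) + sum_i lambda_i a_i = (0, 0)
  -> stationarity OK
Primal feasibility (all g_i <= 0): OK
Dual feasibility (all lambda_i >= 0): FAILS
Complementary slackness (lambda_i * g_i(x) = 0 for all i): OK

Verdict: the first failing condition is dual_feasibility -> dual.

dual


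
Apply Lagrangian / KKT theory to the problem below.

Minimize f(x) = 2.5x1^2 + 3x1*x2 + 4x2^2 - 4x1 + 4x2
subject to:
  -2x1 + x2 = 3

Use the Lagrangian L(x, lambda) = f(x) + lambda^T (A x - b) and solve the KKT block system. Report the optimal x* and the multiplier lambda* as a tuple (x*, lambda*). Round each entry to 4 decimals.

Form the Lagrangian:
  L(x, lambda) = (1/2) x^T Q x + c^T x + lambda^T (A x - b)
Stationarity (grad_x L = 0): Q x + c + A^T lambda = 0.
Primal feasibility: A x = b.

This gives the KKT block system:
  [ Q   A^T ] [ x     ]   [-c ]
  [ A    0  ] [ lambda ] = [ b ]

Solving the linear system:
  x*      = (-1.2449, 0.5102)
  lambda* = (-4.3469)
  f(x*)   = 10.0306

x* = (-1.2449, 0.5102), lambda* = (-4.3469)


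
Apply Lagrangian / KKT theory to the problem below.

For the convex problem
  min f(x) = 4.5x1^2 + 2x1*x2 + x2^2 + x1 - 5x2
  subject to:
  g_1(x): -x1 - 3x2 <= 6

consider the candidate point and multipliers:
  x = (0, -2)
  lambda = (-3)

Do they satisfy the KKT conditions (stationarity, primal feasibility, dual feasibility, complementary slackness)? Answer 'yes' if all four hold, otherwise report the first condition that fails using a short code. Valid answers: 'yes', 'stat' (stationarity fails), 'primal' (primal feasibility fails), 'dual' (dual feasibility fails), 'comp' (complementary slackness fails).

Gradient of f: grad f(x) = Q x + c = (-3, -9)
Constraint values g_i(x) = a_i^T x - b_i:
  g_1((0, -2)) = 0
Stationarity residual: grad f(x) + sum_i lambda_i a_i = (0, 0)
  -> stationarity OK
Primal feasibility (all g_i <= 0): OK
Dual feasibility (all lambda_i >= 0): FAILS
Complementary slackness (lambda_i * g_i(x) = 0 for all i): OK

Verdict: the first failing condition is dual_feasibility -> dual.

dual


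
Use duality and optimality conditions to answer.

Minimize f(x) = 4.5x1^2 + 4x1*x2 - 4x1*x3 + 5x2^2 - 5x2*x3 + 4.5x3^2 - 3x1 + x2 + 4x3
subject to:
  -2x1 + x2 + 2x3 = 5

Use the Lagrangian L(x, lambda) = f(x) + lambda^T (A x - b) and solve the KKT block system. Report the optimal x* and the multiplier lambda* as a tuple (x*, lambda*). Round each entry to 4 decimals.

Form the Lagrangian:
  L(x, lambda) = (1/2) x^T Q x + c^T x + lambda^T (A x - b)
Stationarity (grad_x L = 0): Q x + c + A^T lambda = 0.
Primal feasibility: A x = b.

This gives the KKT block system:
  [ Q   A^T ] [ x     ]   [-c ]
  [ A    0  ] [ lambda ] = [ b ]

Solving the linear system:
  x*      = (-0.9126, 1.2496, 0.9626)
  lambda* = (-5.0328)
  f(x*)   = 16.5008

x* = (-0.9126, 1.2496, 0.9626), lambda* = (-5.0328)


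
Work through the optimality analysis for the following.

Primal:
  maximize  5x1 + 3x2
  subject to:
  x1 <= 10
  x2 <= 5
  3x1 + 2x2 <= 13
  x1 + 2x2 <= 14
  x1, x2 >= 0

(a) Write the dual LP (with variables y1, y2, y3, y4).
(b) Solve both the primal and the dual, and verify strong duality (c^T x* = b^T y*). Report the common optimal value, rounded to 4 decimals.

The standard primal-dual pair for 'max c^T x s.t. A x <= b, x >= 0' is:
  Dual:  min b^T y  s.t.  A^T y >= c,  y >= 0.

So the dual LP is:
  minimize  10y1 + 5y2 + 13y3 + 14y4
  subject to:
    y1 + 3y3 + y4 >= 5
    y2 + 2y3 + 2y4 >= 3
    y1, y2, y3, y4 >= 0

Solving the primal: x* = (4.3333, 0).
  primal value c^T x* = 21.6667.
Solving the dual: y* = (0, 0, 1.6667, 0).
  dual value b^T y* = 21.6667.
Strong duality: c^T x* = b^T y*. Confirmed.

21.6667


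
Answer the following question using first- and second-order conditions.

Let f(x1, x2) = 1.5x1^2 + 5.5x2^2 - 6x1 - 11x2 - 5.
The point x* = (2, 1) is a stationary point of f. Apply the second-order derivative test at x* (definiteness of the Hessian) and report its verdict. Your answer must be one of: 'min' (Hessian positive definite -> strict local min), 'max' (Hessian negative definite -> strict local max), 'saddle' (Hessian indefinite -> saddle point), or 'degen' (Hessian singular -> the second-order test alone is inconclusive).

Compute the Hessian H = grad^2 f:
  H = [[3, 0], [0, 11]]
Verify stationarity: grad f(x*) = H x* + g = (0, 0).
Eigenvalues of H: 3, 11.
Both eigenvalues > 0, so H is positive definite -> x* is a strict local min.

min


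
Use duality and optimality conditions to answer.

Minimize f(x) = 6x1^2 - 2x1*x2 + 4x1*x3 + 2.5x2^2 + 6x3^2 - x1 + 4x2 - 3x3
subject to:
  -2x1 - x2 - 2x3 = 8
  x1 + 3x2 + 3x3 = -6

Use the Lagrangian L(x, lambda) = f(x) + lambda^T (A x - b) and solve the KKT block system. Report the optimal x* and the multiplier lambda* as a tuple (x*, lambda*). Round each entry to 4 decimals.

Form the Lagrangian:
  L(x, lambda) = (1/2) x^T Q x + c^T x + lambda^T (A x - b)
Stationarity (grad_x L = 0): Q x + c + A^T lambda = 0.
Primal feasibility: A x = b.

This gives the KKT block system:
  [ Q   A^T ] [ x     ]   [-c ]
  [ A    0  ] [ lambda ] = [ b ]

Solving the linear system:
  x*      = (-3.4875, -0.65, -0.1875)
  lambda* = (-26.925, -11.55)
  f(x*)   = 73.775

x* = (-3.4875, -0.65, -0.1875), lambda* = (-26.925, -11.55)


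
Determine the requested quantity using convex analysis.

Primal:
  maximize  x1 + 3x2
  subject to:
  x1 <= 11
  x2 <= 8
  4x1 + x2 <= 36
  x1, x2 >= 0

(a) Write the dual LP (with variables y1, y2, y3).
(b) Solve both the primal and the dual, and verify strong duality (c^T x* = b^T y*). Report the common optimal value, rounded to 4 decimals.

The standard primal-dual pair for 'max c^T x s.t. A x <= b, x >= 0' is:
  Dual:  min b^T y  s.t.  A^T y >= c,  y >= 0.

So the dual LP is:
  minimize  11y1 + 8y2 + 36y3
  subject to:
    y1 + 4y3 >= 1
    y2 + y3 >= 3
    y1, y2, y3 >= 0

Solving the primal: x* = (7, 8).
  primal value c^T x* = 31.
Solving the dual: y* = (0, 2.75, 0.25).
  dual value b^T y* = 31.
Strong duality: c^T x* = b^T y*. Confirmed.

31


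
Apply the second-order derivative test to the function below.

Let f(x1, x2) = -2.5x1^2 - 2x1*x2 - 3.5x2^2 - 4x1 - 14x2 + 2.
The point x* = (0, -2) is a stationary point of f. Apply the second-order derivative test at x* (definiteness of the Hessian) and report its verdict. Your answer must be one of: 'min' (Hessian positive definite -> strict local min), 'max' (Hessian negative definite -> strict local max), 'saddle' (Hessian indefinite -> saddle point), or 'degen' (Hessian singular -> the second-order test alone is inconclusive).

Compute the Hessian H = grad^2 f:
  H = [[-5, -2], [-2, -7]]
Verify stationarity: grad f(x*) = H x* + g = (0, 0).
Eigenvalues of H: -8.2361, -3.7639.
Both eigenvalues < 0, so H is negative definite -> x* is a strict local max.

max


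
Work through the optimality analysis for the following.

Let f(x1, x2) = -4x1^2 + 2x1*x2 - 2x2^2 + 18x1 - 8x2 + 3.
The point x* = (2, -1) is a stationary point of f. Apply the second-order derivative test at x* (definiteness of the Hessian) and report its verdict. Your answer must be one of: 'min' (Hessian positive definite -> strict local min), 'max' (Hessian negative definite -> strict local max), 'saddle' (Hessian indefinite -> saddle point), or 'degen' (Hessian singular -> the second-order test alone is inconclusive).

Compute the Hessian H = grad^2 f:
  H = [[-8, 2], [2, -4]]
Verify stationarity: grad f(x*) = H x* + g = (0, 0).
Eigenvalues of H: -8.8284, -3.1716.
Both eigenvalues < 0, so H is negative definite -> x* is a strict local max.

max


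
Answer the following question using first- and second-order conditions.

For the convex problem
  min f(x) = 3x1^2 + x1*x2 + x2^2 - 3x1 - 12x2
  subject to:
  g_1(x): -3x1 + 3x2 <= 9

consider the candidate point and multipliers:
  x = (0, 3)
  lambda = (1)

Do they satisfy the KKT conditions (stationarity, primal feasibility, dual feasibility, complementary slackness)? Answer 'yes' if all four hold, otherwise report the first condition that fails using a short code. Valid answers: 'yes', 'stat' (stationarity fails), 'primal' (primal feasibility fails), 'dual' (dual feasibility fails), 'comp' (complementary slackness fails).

Gradient of f: grad f(x) = Q x + c = (0, -6)
Constraint values g_i(x) = a_i^T x - b_i:
  g_1((0, 3)) = 0
Stationarity residual: grad f(x) + sum_i lambda_i a_i = (-3, -3)
  -> stationarity FAILS
Primal feasibility (all g_i <= 0): OK
Dual feasibility (all lambda_i >= 0): OK
Complementary slackness (lambda_i * g_i(x) = 0 for all i): OK

Verdict: the first failing condition is stationarity -> stat.

stat


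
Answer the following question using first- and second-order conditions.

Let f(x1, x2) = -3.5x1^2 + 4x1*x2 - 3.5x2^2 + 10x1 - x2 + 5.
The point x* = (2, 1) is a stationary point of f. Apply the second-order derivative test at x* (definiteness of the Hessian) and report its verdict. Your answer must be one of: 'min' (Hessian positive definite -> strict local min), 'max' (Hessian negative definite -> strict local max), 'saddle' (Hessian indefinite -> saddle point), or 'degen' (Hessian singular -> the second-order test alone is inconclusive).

Compute the Hessian H = grad^2 f:
  H = [[-7, 4], [4, -7]]
Verify stationarity: grad f(x*) = H x* + g = (0, 0).
Eigenvalues of H: -11, -3.
Both eigenvalues < 0, so H is negative definite -> x* is a strict local max.

max


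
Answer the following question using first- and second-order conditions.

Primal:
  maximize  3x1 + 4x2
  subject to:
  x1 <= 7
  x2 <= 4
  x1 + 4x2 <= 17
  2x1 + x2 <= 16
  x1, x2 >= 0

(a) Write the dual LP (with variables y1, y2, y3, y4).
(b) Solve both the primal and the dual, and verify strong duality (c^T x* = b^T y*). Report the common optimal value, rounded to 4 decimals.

The standard primal-dual pair for 'max c^T x s.t. A x <= b, x >= 0' is:
  Dual:  min b^T y  s.t.  A^T y >= c,  y >= 0.

So the dual LP is:
  minimize  7y1 + 4y2 + 17y3 + 16y4
  subject to:
    y1 + y3 + 2y4 >= 3
    y2 + 4y3 + y4 >= 4
    y1, y2, y3, y4 >= 0

Solving the primal: x* = (6.7143, 2.5714).
  primal value c^T x* = 30.4286.
Solving the dual: y* = (0, 0, 0.7143, 1.1429).
  dual value b^T y* = 30.4286.
Strong duality: c^T x* = b^T y*. Confirmed.

30.4286


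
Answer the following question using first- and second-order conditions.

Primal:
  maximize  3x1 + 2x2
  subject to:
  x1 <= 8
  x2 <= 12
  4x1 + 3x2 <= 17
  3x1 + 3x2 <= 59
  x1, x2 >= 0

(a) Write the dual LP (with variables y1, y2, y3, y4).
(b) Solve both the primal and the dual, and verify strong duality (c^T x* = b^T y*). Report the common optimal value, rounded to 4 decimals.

The standard primal-dual pair for 'max c^T x s.t. A x <= b, x >= 0' is:
  Dual:  min b^T y  s.t.  A^T y >= c,  y >= 0.

So the dual LP is:
  minimize  8y1 + 12y2 + 17y3 + 59y4
  subject to:
    y1 + 4y3 + 3y4 >= 3
    y2 + 3y3 + 3y4 >= 2
    y1, y2, y3, y4 >= 0

Solving the primal: x* = (4.25, 0).
  primal value c^T x* = 12.75.
Solving the dual: y* = (0, 0, 0.75, 0).
  dual value b^T y* = 12.75.
Strong duality: c^T x* = b^T y*. Confirmed.

12.75


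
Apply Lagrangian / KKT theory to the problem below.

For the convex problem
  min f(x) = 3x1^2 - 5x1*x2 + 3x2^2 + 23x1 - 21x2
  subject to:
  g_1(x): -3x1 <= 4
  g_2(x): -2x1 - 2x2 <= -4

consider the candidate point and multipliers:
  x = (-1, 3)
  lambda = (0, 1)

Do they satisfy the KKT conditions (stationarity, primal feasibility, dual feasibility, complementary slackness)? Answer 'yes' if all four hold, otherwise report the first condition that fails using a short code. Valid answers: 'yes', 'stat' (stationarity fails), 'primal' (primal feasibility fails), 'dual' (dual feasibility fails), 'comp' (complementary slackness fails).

Gradient of f: grad f(x) = Q x + c = (2, 2)
Constraint values g_i(x) = a_i^T x - b_i:
  g_1((-1, 3)) = -1
  g_2((-1, 3)) = 0
Stationarity residual: grad f(x) + sum_i lambda_i a_i = (0, 0)
  -> stationarity OK
Primal feasibility (all g_i <= 0): OK
Dual feasibility (all lambda_i >= 0): OK
Complementary slackness (lambda_i * g_i(x) = 0 for all i): OK

Verdict: yes, KKT holds.

yes


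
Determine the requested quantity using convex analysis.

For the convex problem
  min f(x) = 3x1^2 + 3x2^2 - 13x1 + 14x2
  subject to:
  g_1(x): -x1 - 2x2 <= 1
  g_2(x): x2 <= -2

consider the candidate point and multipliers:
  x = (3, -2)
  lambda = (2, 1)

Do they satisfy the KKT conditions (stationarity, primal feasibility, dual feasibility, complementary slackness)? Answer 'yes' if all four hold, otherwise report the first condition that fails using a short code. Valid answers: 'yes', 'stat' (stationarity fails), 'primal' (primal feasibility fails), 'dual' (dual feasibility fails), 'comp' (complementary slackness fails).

Gradient of f: grad f(x) = Q x + c = (5, 2)
Constraint values g_i(x) = a_i^T x - b_i:
  g_1((3, -2)) = 0
  g_2((3, -2)) = 0
Stationarity residual: grad f(x) + sum_i lambda_i a_i = (3, -1)
  -> stationarity FAILS
Primal feasibility (all g_i <= 0): OK
Dual feasibility (all lambda_i >= 0): OK
Complementary slackness (lambda_i * g_i(x) = 0 for all i): OK

Verdict: the first failing condition is stationarity -> stat.

stat


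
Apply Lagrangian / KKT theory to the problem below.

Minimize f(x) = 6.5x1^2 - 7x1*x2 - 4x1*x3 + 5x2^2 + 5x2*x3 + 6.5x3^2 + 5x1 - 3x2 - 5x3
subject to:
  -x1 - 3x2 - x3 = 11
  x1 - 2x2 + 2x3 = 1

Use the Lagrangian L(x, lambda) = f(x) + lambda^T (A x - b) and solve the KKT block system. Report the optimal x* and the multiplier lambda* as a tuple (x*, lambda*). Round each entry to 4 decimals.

Form the Lagrangian:
  L(x, lambda) = (1/2) x^T Q x + c^T x + lambda^T (A x - b)
Stationarity (grad_x L = 0): Q x + c + A^T lambda = 0.
Primal feasibility: A x = b.

This gives the KKT block system:
  [ Q   A^T ] [ x     ]   [-c ]
  [ A    0  ] [ lambda ] = [ b ]

Solving the linear system:
  x*      = (-2.7744, -2.5282, -0.641)
  lambda* = (-6.7356, 4.0703)
  f(x*)   = 33.4694

x* = (-2.7744, -2.5282, -0.641), lambda* = (-6.7356, 4.0703)


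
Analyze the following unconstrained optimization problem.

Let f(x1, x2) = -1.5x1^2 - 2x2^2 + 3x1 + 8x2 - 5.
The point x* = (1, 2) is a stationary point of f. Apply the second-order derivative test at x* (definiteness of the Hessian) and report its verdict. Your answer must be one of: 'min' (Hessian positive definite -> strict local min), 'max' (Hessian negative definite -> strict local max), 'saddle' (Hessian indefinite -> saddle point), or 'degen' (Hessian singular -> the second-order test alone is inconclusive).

Compute the Hessian H = grad^2 f:
  H = [[-3, 0], [0, -4]]
Verify stationarity: grad f(x*) = H x* + g = (0, 0).
Eigenvalues of H: -4, -3.
Both eigenvalues < 0, so H is negative definite -> x* is a strict local max.

max


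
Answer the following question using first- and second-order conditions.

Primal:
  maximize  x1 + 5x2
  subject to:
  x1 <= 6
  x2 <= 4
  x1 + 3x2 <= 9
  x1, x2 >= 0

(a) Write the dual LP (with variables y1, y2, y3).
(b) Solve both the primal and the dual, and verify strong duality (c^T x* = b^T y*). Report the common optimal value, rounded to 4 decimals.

The standard primal-dual pair for 'max c^T x s.t. A x <= b, x >= 0' is:
  Dual:  min b^T y  s.t.  A^T y >= c,  y >= 0.

So the dual LP is:
  minimize  6y1 + 4y2 + 9y3
  subject to:
    y1 + y3 >= 1
    y2 + 3y3 >= 5
    y1, y2, y3 >= 0

Solving the primal: x* = (0, 3).
  primal value c^T x* = 15.
Solving the dual: y* = (0, 0, 1.6667).
  dual value b^T y* = 15.
Strong duality: c^T x* = b^T y*. Confirmed.

15


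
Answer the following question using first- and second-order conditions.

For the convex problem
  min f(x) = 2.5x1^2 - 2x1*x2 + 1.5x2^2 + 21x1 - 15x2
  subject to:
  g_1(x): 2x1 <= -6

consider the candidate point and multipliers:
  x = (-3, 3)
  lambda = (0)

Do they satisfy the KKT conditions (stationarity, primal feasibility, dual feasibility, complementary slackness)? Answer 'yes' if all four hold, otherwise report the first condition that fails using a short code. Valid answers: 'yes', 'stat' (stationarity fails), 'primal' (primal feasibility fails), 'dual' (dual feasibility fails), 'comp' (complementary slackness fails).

Gradient of f: grad f(x) = Q x + c = (0, 0)
Constraint values g_i(x) = a_i^T x - b_i:
  g_1((-3, 3)) = 0
Stationarity residual: grad f(x) + sum_i lambda_i a_i = (0, 0)
  -> stationarity OK
Primal feasibility (all g_i <= 0): OK
Dual feasibility (all lambda_i >= 0): OK
Complementary slackness (lambda_i * g_i(x) = 0 for all i): OK

Verdict: yes, KKT holds.

yes


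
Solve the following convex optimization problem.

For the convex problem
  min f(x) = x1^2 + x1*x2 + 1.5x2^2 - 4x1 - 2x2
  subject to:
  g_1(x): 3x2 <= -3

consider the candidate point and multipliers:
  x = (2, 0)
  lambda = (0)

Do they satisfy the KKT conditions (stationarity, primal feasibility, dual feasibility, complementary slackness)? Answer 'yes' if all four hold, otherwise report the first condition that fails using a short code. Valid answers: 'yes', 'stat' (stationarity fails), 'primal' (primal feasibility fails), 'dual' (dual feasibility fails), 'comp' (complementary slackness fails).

Gradient of f: grad f(x) = Q x + c = (0, 0)
Constraint values g_i(x) = a_i^T x - b_i:
  g_1((2, 0)) = 3
Stationarity residual: grad f(x) + sum_i lambda_i a_i = (0, 0)
  -> stationarity OK
Primal feasibility (all g_i <= 0): FAILS
Dual feasibility (all lambda_i >= 0): OK
Complementary slackness (lambda_i * g_i(x) = 0 for all i): OK

Verdict: the first failing condition is primal_feasibility -> primal.

primal


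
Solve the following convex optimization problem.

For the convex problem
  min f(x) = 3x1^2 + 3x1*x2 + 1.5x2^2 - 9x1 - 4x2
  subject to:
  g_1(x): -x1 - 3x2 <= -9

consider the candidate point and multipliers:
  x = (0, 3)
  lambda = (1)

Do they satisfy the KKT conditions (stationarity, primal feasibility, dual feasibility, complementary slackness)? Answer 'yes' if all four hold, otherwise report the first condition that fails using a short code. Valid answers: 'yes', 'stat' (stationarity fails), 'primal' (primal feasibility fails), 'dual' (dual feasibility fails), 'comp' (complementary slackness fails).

Gradient of f: grad f(x) = Q x + c = (0, 5)
Constraint values g_i(x) = a_i^T x - b_i:
  g_1((0, 3)) = 0
Stationarity residual: grad f(x) + sum_i lambda_i a_i = (-1, 2)
  -> stationarity FAILS
Primal feasibility (all g_i <= 0): OK
Dual feasibility (all lambda_i >= 0): OK
Complementary slackness (lambda_i * g_i(x) = 0 for all i): OK

Verdict: the first failing condition is stationarity -> stat.

stat


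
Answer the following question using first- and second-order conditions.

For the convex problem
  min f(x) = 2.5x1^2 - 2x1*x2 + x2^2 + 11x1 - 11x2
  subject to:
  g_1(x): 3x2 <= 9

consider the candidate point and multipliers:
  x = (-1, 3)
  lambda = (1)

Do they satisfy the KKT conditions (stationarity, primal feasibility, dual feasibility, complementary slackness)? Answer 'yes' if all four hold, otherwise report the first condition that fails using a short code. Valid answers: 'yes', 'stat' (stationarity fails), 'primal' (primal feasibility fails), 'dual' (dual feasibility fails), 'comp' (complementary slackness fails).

Gradient of f: grad f(x) = Q x + c = (0, -3)
Constraint values g_i(x) = a_i^T x - b_i:
  g_1((-1, 3)) = 0
Stationarity residual: grad f(x) + sum_i lambda_i a_i = (0, 0)
  -> stationarity OK
Primal feasibility (all g_i <= 0): OK
Dual feasibility (all lambda_i >= 0): OK
Complementary slackness (lambda_i * g_i(x) = 0 for all i): OK

Verdict: yes, KKT holds.

yes


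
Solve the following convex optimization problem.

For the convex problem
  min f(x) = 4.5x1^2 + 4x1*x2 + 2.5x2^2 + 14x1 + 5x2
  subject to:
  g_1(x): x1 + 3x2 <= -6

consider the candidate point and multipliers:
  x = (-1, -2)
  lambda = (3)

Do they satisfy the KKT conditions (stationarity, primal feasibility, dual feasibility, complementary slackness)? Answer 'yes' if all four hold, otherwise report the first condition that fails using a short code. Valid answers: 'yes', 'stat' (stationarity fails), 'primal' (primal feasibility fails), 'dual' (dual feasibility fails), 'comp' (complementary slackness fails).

Gradient of f: grad f(x) = Q x + c = (-3, -9)
Constraint values g_i(x) = a_i^T x - b_i:
  g_1((-1, -2)) = -1
Stationarity residual: grad f(x) + sum_i lambda_i a_i = (0, 0)
  -> stationarity OK
Primal feasibility (all g_i <= 0): OK
Dual feasibility (all lambda_i >= 0): OK
Complementary slackness (lambda_i * g_i(x) = 0 for all i): FAILS

Verdict: the first failing condition is complementary_slackness -> comp.

comp


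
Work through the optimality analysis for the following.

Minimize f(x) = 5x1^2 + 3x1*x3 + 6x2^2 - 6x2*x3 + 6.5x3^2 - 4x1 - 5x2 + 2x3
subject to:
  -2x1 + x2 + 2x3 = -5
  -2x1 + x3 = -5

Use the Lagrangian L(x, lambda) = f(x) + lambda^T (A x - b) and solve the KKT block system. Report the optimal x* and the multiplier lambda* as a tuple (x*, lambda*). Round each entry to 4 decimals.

Form the Lagrangian:
  L(x, lambda) = (1/2) x^T Q x + c^T x + lambda^T (A x - b)
Stationarity (grad_x L = 0): Q x + c + A^T lambda = 0.
Primal feasibility: A x = b.

This gives the KKT block system:
  [ Q   A^T ] [ x     ]   [-c ]
  [ A    0  ] [ lambda ] = [ b ]

Solving the linear system:
  x*      = (2.2059, 0.5882, -0.5882)
  lambda* = (-5.5882, 13.7353)
  f(x*)   = 13.8971

x* = (2.2059, 0.5882, -0.5882), lambda* = (-5.5882, 13.7353)


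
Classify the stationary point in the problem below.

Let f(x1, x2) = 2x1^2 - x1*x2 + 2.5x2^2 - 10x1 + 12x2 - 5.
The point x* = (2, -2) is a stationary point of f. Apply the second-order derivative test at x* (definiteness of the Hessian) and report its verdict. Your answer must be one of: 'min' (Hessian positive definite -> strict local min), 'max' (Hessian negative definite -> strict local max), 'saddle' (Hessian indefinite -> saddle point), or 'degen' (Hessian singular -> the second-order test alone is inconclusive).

Compute the Hessian H = grad^2 f:
  H = [[4, -1], [-1, 5]]
Verify stationarity: grad f(x*) = H x* + g = (0, 0).
Eigenvalues of H: 3.382, 5.618.
Both eigenvalues > 0, so H is positive definite -> x* is a strict local min.

min


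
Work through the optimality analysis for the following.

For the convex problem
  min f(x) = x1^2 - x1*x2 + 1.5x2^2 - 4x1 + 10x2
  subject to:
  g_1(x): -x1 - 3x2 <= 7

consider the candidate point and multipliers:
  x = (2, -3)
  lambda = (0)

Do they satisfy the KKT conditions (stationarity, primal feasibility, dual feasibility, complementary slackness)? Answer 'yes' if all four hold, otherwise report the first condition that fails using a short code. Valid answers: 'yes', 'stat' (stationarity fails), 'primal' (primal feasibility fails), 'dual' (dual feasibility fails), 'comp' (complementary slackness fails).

Gradient of f: grad f(x) = Q x + c = (3, -1)
Constraint values g_i(x) = a_i^T x - b_i:
  g_1((2, -3)) = 0
Stationarity residual: grad f(x) + sum_i lambda_i a_i = (3, -1)
  -> stationarity FAILS
Primal feasibility (all g_i <= 0): OK
Dual feasibility (all lambda_i >= 0): OK
Complementary slackness (lambda_i * g_i(x) = 0 for all i): OK

Verdict: the first failing condition is stationarity -> stat.

stat


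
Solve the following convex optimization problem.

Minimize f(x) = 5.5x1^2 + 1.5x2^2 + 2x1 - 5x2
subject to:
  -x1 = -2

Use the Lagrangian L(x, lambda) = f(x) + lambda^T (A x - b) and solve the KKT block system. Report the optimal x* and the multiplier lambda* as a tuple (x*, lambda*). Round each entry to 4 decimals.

Form the Lagrangian:
  L(x, lambda) = (1/2) x^T Q x + c^T x + lambda^T (A x - b)
Stationarity (grad_x L = 0): Q x + c + A^T lambda = 0.
Primal feasibility: A x = b.

This gives the KKT block system:
  [ Q   A^T ] [ x     ]   [-c ]
  [ A    0  ] [ lambda ] = [ b ]

Solving the linear system:
  x*      = (2, 1.6667)
  lambda* = (24)
  f(x*)   = 21.8333

x* = (2, 1.6667), lambda* = (24)


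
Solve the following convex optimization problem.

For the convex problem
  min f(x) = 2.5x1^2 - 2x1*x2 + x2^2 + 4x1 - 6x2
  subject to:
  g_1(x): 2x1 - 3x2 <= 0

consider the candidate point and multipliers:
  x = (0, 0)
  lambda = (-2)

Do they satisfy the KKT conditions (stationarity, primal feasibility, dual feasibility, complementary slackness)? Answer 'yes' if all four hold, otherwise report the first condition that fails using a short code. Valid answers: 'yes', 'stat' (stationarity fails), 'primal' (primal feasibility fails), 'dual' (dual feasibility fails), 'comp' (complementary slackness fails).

Gradient of f: grad f(x) = Q x + c = (4, -6)
Constraint values g_i(x) = a_i^T x - b_i:
  g_1((0, 0)) = 0
Stationarity residual: grad f(x) + sum_i lambda_i a_i = (0, 0)
  -> stationarity OK
Primal feasibility (all g_i <= 0): OK
Dual feasibility (all lambda_i >= 0): FAILS
Complementary slackness (lambda_i * g_i(x) = 0 for all i): OK

Verdict: the first failing condition is dual_feasibility -> dual.

dual


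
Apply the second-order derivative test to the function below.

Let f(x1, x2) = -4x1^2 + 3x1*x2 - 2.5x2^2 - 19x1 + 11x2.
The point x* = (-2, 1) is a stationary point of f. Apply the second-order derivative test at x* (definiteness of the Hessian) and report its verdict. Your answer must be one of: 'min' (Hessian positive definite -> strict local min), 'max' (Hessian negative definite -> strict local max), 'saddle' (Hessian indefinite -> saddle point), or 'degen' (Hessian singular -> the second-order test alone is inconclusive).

Compute the Hessian H = grad^2 f:
  H = [[-8, 3], [3, -5]]
Verify stationarity: grad f(x*) = H x* + g = (0, 0).
Eigenvalues of H: -9.8541, -3.1459.
Both eigenvalues < 0, so H is negative definite -> x* is a strict local max.

max


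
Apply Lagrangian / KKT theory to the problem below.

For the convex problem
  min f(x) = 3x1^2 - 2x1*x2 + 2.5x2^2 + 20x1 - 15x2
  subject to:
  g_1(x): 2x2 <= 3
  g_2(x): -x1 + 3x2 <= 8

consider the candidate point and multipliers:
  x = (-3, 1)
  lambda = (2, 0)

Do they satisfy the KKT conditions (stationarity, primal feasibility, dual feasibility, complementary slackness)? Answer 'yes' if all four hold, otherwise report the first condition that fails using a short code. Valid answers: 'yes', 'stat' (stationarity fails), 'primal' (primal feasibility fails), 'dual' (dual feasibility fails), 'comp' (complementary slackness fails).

Gradient of f: grad f(x) = Q x + c = (0, -4)
Constraint values g_i(x) = a_i^T x - b_i:
  g_1((-3, 1)) = -1
  g_2((-3, 1)) = -2
Stationarity residual: grad f(x) + sum_i lambda_i a_i = (0, 0)
  -> stationarity OK
Primal feasibility (all g_i <= 0): OK
Dual feasibility (all lambda_i >= 0): OK
Complementary slackness (lambda_i * g_i(x) = 0 for all i): FAILS

Verdict: the first failing condition is complementary_slackness -> comp.

comp


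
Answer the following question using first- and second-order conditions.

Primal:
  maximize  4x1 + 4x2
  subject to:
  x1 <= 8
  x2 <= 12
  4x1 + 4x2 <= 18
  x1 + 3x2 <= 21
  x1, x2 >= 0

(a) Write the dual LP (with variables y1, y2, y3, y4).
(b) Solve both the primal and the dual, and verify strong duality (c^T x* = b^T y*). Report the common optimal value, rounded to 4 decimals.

The standard primal-dual pair for 'max c^T x s.t. A x <= b, x >= 0' is:
  Dual:  min b^T y  s.t.  A^T y >= c,  y >= 0.

So the dual LP is:
  minimize  8y1 + 12y2 + 18y3 + 21y4
  subject to:
    y1 + 4y3 + y4 >= 4
    y2 + 4y3 + 3y4 >= 4
    y1, y2, y3, y4 >= 0

Solving the primal: x* = (4.5, 0).
  primal value c^T x* = 18.
Solving the dual: y* = (0, 0, 1, 0).
  dual value b^T y* = 18.
Strong duality: c^T x* = b^T y*. Confirmed.

18


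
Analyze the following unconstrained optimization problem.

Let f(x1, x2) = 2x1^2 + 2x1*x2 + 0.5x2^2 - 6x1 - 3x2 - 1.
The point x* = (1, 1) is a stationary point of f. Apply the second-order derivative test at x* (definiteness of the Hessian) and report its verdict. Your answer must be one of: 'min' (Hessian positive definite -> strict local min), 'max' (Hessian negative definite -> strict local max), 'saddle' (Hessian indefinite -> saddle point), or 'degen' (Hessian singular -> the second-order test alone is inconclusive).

Compute the Hessian H = grad^2 f:
  H = [[4, 2], [2, 1]]
Verify stationarity: grad f(x*) = H x* + g = (0, 0).
Eigenvalues of H: 0, 5.
H has a zero eigenvalue (singular; positive semidefinite but not definite), so H is neither positive definite, negative definite, nor indefinite. The second-order test alone is inconclusive -> degen.
(Indeed, f is constant along the null direction of H through x*, so x* is not a strict local extremum.)

degen


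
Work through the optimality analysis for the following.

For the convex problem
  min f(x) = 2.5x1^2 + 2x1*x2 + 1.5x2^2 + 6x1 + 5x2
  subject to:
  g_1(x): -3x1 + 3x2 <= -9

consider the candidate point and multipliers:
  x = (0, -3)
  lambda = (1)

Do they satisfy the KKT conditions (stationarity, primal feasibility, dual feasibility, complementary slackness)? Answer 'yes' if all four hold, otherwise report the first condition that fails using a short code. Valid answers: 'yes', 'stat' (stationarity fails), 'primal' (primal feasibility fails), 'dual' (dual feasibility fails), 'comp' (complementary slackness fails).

Gradient of f: grad f(x) = Q x + c = (0, -4)
Constraint values g_i(x) = a_i^T x - b_i:
  g_1((0, -3)) = 0
Stationarity residual: grad f(x) + sum_i lambda_i a_i = (-3, -1)
  -> stationarity FAILS
Primal feasibility (all g_i <= 0): OK
Dual feasibility (all lambda_i >= 0): OK
Complementary slackness (lambda_i * g_i(x) = 0 for all i): OK

Verdict: the first failing condition is stationarity -> stat.

stat


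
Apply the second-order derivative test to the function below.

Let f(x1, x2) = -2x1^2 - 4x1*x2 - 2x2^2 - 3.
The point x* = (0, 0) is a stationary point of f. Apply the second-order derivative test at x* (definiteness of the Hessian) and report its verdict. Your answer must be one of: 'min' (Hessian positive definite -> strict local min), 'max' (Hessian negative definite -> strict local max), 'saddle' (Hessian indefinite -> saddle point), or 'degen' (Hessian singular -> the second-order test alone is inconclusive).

Compute the Hessian H = grad^2 f:
  H = [[-4, -4], [-4, -4]]
Verify stationarity: grad f(x*) = H x* + g = (0, 0).
Eigenvalues of H: -8, 0.
H has a zero eigenvalue (singular; negative semidefinite but not definite), so H is neither positive definite, negative definite, nor indefinite. The second-order test alone is inconclusive -> degen.
(Indeed, f is constant along the null direction of H through x*, so x* is not a strict local extremum.)

degen


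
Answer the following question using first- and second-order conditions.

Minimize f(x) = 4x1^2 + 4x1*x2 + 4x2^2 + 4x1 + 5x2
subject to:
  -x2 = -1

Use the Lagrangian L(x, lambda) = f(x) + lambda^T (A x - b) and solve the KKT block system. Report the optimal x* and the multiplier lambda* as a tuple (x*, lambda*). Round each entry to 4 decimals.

Form the Lagrangian:
  L(x, lambda) = (1/2) x^T Q x + c^T x + lambda^T (A x - b)
Stationarity (grad_x L = 0): Q x + c + A^T lambda = 0.
Primal feasibility: A x = b.

This gives the KKT block system:
  [ Q   A^T ] [ x     ]   [-c ]
  [ A    0  ] [ lambda ] = [ b ]

Solving the linear system:
  x*      = (-1, 1)
  lambda* = (9)
  f(x*)   = 5

x* = (-1, 1), lambda* = (9)


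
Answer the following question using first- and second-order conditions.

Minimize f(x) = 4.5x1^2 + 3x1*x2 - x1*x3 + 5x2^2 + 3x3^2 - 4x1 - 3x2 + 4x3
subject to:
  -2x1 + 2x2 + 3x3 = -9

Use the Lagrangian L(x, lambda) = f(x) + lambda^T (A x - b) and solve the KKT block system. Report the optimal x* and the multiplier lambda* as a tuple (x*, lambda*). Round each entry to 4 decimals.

Form the Lagrangian:
  L(x, lambda) = (1/2) x^T Q x + c^T x + lambda^T (A x - b)
Stationarity (grad_x L = 0): Q x + c + A^T lambda = 0.
Primal feasibility: A x = b.

This gives the KKT block system:
  [ Q   A^T ] [ x     ]   [-c ]
  [ A    0  ] [ lambda ] = [ b ]

Solving the linear system:
  x*      = (1.0565, -0.5834, -1.9068)
  lambda* = (2.8323)
  f(x*)   = 7.6942

x* = (1.0565, -0.5834, -1.9068), lambda* = (2.8323)


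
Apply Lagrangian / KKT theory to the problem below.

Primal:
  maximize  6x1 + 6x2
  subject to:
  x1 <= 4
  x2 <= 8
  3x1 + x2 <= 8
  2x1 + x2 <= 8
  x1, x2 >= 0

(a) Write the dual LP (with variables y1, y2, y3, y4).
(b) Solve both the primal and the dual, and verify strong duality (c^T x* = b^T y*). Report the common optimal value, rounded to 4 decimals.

The standard primal-dual pair for 'max c^T x s.t. A x <= b, x >= 0' is:
  Dual:  min b^T y  s.t.  A^T y >= c,  y >= 0.

So the dual LP is:
  minimize  4y1 + 8y2 + 8y3 + 8y4
  subject to:
    y1 + 3y3 + 2y4 >= 6
    y2 + y3 + y4 >= 6
    y1, y2, y3, y4 >= 0

Solving the primal: x* = (0, 8).
  primal value c^T x* = 48.
Solving the dual: y* = (0, 4, 2, 0).
  dual value b^T y* = 48.
Strong duality: c^T x* = b^T y*. Confirmed.

48


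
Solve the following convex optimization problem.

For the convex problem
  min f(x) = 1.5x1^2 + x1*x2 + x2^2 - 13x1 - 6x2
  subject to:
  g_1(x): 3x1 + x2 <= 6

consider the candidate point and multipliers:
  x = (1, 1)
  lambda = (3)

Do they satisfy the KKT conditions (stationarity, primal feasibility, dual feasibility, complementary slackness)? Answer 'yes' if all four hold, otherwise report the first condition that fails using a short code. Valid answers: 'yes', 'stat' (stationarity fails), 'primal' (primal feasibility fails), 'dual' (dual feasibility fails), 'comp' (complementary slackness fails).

Gradient of f: grad f(x) = Q x + c = (-9, -3)
Constraint values g_i(x) = a_i^T x - b_i:
  g_1((1, 1)) = -2
Stationarity residual: grad f(x) + sum_i lambda_i a_i = (0, 0)
  -> stationarity OK
Primal feasibility (all g_i <= 0): OK
Dual feasibility (all lambda_i >= 0): OK
Complementary slackness (lambda_i * g_i(x) = 0 for all i): FAILS

Verdict: the first failing condition is complementary_slackness -> comp.

comp


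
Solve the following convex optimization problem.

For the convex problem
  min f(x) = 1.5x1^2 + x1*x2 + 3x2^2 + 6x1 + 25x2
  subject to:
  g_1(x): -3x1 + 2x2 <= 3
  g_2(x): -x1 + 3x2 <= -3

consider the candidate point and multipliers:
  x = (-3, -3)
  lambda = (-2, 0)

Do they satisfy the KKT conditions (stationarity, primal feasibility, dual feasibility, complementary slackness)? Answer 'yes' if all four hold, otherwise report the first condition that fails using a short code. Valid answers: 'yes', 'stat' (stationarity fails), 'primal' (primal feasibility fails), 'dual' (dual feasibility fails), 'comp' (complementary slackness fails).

Gradient of f: grad f(x) = Q x + c = (-6, 4)
Constraint values g_i(x) = a_i^T x - b_i:
  g_1((-3, -3)) = 0
  g_2((-3, -3)) = -3
Stationarity residual: grad f(x) + sum_i lambda_i a_i = (0, 0)
  -> stationarity OK
Primal feasibility (all g_i <= 0): OK
Dual feasibility (all lambda_i >= 0): FAILS
Complementary slackness (lambda_i * g_i(x) = 0 for all i): OK

Verdict: the first failing condition is dual_feasibility -> dual.

dual


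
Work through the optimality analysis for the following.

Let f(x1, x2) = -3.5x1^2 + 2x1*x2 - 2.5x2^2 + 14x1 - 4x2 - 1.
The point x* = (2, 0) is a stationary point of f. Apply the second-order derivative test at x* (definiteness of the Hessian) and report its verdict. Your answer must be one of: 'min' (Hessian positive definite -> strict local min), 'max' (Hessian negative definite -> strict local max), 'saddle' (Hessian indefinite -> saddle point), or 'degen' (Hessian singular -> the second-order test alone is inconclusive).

Compute the Hessian H = grad^2 f:
  H = [[-7, 2], [2, -5]]
Verify stationarity: grad f(x*) = H x* + g = (0, 0).
Eigenvalues of H: -8.2361, -3.7639.
Both eigenvalues < 0, so H is negative definite -> x* is a strict local max.

max


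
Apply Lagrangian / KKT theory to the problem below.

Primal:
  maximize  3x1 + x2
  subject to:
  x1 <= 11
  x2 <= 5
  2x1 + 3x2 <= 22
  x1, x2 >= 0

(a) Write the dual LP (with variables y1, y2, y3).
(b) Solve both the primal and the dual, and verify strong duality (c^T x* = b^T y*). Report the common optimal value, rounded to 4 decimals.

The standard primal-dual pair for 'max c^T x s.t. A x <= b, x >= 0' is:
  Dual:  min b^T y  s.t.  A^T y >= c,  y >= 0.

So the dual LP is:
  minimize  11y1 + 5y2 + 22y3
  subject to:
    y1 + 2y3 >= 3
    y2 + 3y3 >= 1
    y1, y2, y3 >= 0

Solving the primal: x* = (11, 0).
  primal value c^T x* = 33.
Solving the dual: y* = (2.3333, 0, 0.3333).
  dual value b^T y* = 33.
Strong duality: c^T x* = b^T y*. Confirmed.

33


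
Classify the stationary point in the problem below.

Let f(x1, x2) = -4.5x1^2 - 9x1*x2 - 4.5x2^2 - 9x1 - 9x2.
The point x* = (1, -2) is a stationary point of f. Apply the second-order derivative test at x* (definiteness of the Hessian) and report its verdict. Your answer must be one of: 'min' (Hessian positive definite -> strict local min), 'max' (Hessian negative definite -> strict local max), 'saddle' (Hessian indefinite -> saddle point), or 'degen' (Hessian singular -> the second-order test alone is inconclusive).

Compute the Hessian H = grad^2 f:
  H = [[-9, -9], [-9, -9]]
Verify stationarity: grad f(x*) = H x* + g = (0, 0).
Eigenvalues of H: -18, 0.
H has a zero eigenvalue (singular; negative semidefinite but not definite), so H is neither positive definite, negative definite, nor indefinite. The second-order test alone is inconclusive -> degen.
(Indeed, f is constant along the null direction of H through x*, so x* is not a strict local extremum.)

degen
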